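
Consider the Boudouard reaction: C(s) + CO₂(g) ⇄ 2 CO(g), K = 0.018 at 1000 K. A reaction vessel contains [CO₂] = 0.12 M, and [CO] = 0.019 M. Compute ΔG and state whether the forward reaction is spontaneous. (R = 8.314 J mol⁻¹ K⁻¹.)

ΔG = -14.9 kJ/mol; the forward reaction is spontaneous

(C is a pure solid — omitted from Q.)
Q = [CO]² / [CO₂] = (0.019)² / (0.12) = 0.00301
ΔG = RT ln(Q/K) = (8.314 J mol⁻¹ K⁻¹)(1000 K) × ln(0.00301/0.018)
   = (8.314 kJ/mol)(-1.788) = -14.9 kJ/mol
ΔG < 0, so the forward reaction is spontaneous (proceeds forward).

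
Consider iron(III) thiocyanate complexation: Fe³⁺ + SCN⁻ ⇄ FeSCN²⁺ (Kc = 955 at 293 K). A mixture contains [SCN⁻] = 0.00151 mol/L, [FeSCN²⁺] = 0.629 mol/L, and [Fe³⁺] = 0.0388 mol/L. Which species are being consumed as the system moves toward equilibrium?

Qc = [FeSCN²⁺] / ([Fe³⁺]·[SCN⁻]) = (0.629) / ((0.0388)·(0.00151)) = 10700
Qc = 10700 > Kc = 955: net reverse reaction.

FeSCN²⁺ (products)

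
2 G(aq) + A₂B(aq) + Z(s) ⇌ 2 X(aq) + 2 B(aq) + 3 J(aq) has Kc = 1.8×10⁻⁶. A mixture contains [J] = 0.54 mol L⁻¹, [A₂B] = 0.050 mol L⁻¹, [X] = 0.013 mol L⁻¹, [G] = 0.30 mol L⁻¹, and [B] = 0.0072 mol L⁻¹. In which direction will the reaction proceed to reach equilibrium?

forward (toward products)

(Z is a pure solid — omitted from Qc.)
Qc = [X]²·[B]²·[J]³ / ([G]²·[A₂B]) = (0.013)²·(0.0072)²·(0.54)³ / ((0.30)²·(0.050)) = 3.1×10⁻⁷
Qc = 3.1×10⁻⁷ < Kc = 1.8×10⁻⁶, so the forward reaction proceeds.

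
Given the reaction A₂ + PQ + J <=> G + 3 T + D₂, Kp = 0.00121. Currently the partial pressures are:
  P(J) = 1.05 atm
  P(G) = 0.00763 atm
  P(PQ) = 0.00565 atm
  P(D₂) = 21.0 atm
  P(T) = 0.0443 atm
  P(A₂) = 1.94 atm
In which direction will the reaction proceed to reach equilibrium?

neither direction; the system is at equilibrium

Qp = P(G)·P(T)³·P(D₂) / (P(A₂)·P(PQ)·P(J)) = (0.00763)·(0.0443)³·(21.0) / ((1.94)·(0.00565)·(1.05)) = 0.00121
Qp = 0.00121 = Kp, so the system is already at equilibrium.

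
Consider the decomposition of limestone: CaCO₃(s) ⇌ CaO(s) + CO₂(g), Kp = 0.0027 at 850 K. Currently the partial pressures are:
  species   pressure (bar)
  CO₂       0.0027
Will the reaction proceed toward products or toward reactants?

(CaCO₃, CaO are pure solids — omitted from Qp.)
Qp = P(CO₂) = 0.0027
Qp = 0.0027 = Kp, so the system is already at equilibrium.

neither direction; the system is at equilibrium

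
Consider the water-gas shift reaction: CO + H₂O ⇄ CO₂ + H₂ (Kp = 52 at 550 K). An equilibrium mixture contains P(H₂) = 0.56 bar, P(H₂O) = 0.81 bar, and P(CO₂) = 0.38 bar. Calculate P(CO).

P(CO) = 0.0051 bar

At equilibrium, Kp = P(CO₂)·P(H₂) / (P(CO)·P(H₂O)) = 52.
(0.38)·(0.56) / ((P(CO))·(0.81)) = 52
P(CO) = 0.00505 = 0.0051 bar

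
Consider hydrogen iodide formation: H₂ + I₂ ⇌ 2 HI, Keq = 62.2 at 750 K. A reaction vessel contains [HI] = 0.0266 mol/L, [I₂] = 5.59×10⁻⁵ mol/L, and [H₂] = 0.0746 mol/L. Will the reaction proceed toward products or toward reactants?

Q = [HI]² / ([H₂]·[I₂]) = (0.0266)² / ((0.0746)·(5.59×10⁻⁵)) = 170
Q = 170 > Keq = 62.2, so the reverse reaction proceeds.

in the reverse direction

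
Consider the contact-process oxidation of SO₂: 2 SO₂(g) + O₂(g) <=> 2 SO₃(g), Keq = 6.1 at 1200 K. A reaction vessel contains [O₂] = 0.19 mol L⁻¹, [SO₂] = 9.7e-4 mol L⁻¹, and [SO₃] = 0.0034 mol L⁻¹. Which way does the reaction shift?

toward reactants

Q = [SO₃]² / ([SO₂]²·[O₂]) = (0.0034)² / ((9.7e-4)²·(0.19)) = 65
Q = 65 > Keq = 6.1, so the reverse reaction proceeds.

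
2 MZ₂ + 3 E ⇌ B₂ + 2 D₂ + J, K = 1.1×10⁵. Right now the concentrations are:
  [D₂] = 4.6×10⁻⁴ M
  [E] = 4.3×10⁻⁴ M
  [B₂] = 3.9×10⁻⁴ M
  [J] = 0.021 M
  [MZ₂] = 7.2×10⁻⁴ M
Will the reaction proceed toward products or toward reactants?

Q = [B₂]·[D₂]²·[J] / ([MZ₂]²·[E]³) = (3.9×10⁻⁴)·(4.6×10⁻⁴)²·(0.021) / ((7.2×10⁻⁴)²·(4.3×10⁻⁴)³) = 42000
Q = 42000 < K = 1.1×10⁵, so the forward reaction proceeds.

forward (toward products)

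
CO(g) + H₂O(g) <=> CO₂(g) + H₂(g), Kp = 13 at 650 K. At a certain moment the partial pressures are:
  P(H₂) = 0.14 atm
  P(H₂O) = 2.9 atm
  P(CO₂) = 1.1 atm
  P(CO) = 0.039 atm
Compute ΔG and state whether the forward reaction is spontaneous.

Qp = P(CO₂)·P(H₂) / (P(CO)·P(H₂O)) = (1.1)·(0.14) / ((0.039)·(2.9)) = 1.36
ΔG = RT ln(Qp/Kp) = (8.314 J mol⁻¹ K⁻¹)(650 K) × ln(1.36/13)
   = (5.404 kJ/mol)(-2.257) = -12.2 kJ/mol
ΔG < 0, so the forward reaction is spontaneous (proceeds forward).

ΔG = -12.2 kJ/mol; the forward reaction is spontaneous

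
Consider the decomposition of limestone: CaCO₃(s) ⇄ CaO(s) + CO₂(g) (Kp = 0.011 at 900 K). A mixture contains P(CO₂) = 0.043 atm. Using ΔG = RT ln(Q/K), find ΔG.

ΔG = 10.2 kJ/mol

(CaCO₃, CaO are pure solids — omitted from Qp.)
Qp = P(CO₂) = 0.0430
ΔG = RT ln(Qp/Kp) = (8.314 J mol⁻¹ K⁻¹)(900 K) × ln(0.0430/0.011)
   = (7.483 kJ/mol)(1.363) = 10.2 kJ/mol
ΔG > 0, so the forward reaction is non-spontaneous (proceeds in reverse).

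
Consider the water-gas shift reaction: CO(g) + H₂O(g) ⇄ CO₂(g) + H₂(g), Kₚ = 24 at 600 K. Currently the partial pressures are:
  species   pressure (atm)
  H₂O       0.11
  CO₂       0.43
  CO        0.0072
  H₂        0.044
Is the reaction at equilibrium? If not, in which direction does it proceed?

Qₚ = P(CO₂)·P(H₂) / (P(CO)·P(H₂O)) = (0.43)·(0.044) / ((0.0072)·(0.11)) = 24
Qₚ = 24 = Kₚ, so the system is already at equilibrium.

neither direction; the system is at equilibrium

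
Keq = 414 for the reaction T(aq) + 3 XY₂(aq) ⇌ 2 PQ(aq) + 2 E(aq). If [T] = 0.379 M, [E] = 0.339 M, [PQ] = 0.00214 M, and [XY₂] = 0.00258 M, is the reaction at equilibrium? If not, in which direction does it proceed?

toward products

Q = [PQ]²·[E]² / ([T]·[XY₂]³) = (0.00214)²·(0.339)² / ((0.379)·(0.00258)³) = 80.9
Q = 80.9 < Keq = 414, so the forward reaction proceeds.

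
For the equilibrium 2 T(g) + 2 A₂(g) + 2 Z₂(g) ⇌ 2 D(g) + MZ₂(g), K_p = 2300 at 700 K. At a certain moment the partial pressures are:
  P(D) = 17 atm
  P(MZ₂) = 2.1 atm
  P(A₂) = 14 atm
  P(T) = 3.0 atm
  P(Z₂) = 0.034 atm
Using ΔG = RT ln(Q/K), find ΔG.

ΔG = -11.9 kJ/mol

Q_p = P(D)²·P(MZ₂) / (P(T)²·P(A₂)²·P(Z₂)²) = (17)²·(2.1) / ((3.0)²·(14)²·(0.034)²) = 298
ΔG = RT ln(Q_p/K_p) = (8.314 J mol⁻¹ K⁻¹)(700 K) × ln(298/2300)
   = (5.820 kJ/mol)(-2.044) = -11.9 kJ/mol
ΔG < 0, so the forward reaction is spontaneous (proceeds forward).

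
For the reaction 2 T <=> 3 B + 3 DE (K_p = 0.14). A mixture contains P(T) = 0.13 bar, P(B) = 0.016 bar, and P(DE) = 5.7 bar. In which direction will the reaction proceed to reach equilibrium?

Q_p = P(B)³·P(DE)³ / P(T)² = (0.016)³·(5.7)³ / (0.13)² = 0.045
Q_p = 0.045 < K_p = 0.14, so the forward reaction proceeds.

forward (toward products)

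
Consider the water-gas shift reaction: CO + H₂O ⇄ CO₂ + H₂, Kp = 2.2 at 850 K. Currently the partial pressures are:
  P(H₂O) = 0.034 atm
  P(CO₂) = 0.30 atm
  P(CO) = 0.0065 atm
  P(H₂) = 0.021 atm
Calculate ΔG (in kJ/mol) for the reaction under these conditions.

Qp = P(CO₂)·P(H₂) / (P(CO)·P(H₂O)) = (0.30)·(0.021) / ((0.0065)·(0.034)) = 28.5
ΔG = RT ln(Qp/Kp) = (8.314 J mol⁻¹ K⁻¹)(850 K) × ln(28.5/2.2)
   = (7.067 kJ/mol)(2.561) = 18.1 kJ/mol
ΔG > 0, so the forward reaction is non-spontaneous (proceeds in reverse).

ΔG = 18.1 kJ/mol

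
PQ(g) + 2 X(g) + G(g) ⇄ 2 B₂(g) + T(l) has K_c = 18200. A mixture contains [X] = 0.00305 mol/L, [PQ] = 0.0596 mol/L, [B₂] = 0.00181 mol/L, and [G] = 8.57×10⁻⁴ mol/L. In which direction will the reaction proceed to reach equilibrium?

(T is a pure liquid — omitted from Q_c.)
Q_c = [B₂]² / ([PQ]·[X]²·[G]) = (0.00181)² / ((0.0596)·(0.00305)²·(8.57×10⁻⁴)) = 6890
Q_c = 6890 < K_c = 18200, so the forward reaction proceeds.

toward products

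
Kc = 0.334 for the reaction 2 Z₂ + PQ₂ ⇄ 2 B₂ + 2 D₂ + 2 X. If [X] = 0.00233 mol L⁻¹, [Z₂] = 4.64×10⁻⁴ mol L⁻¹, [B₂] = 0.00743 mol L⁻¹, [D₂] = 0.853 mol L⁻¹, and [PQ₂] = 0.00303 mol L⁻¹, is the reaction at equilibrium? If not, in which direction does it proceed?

neither direction; the system is at equilibrium

Qc = [B₂]²·[D₂]²·[X]² / ([Z₂]²·[PQ₂]) = (0.00743)²·(0.853)²·(0.00233)² / ((4.64×10⁻⁴)²·(0.00303)) = 0.334
Qc = 0.334 = Kc, so the system is already at equilibrium.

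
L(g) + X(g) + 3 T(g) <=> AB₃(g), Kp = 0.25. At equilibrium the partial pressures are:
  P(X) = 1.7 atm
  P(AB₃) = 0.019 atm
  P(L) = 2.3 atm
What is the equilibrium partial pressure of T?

P(T) = 0.27 atm

At equilibrium, Kp = P(AB₃) / (P(L)·P(X)·P(T)³) = 0.25.
(0.019) / ((2.3)·(1.7)·(P(T))³) = 0.25
P(T)³ = 0.0194 ⇒ P(T) = 0.27 atm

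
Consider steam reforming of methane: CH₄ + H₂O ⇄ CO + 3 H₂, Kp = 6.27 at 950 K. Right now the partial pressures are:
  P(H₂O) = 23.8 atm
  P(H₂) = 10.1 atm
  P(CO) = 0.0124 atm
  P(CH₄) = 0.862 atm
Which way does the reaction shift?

toward products

Qp = P(CO)·P(H₂)³ / (P(CH₄)·P(H₂O)) = (0.0124)·(10.1)³ / ((0.862)·(23.8)) = 0.623
Qp = 0.623 < Kp = 6.27, so the forward reaction proceeds.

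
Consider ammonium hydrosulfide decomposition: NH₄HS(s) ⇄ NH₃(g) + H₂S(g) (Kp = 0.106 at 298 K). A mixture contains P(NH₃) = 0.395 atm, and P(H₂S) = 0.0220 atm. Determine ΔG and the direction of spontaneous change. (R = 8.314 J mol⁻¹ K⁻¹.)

ΔG = -6.20 kJ/mol; the forward reaction is spontaneous

(NH₄HS is a pure solid — omitted from Qp.)
Qp = P(NH₃)·P(H₂S) = (0.395)·(0.0220) = 0.00869
ΔG = RT ln(Qp/Kp) = (8.314 J mol⁻¹ K⁻¹)(298 K) × ln(0.00869/0.106)
   = (2.478 kJ/mol)(-2.501) = -6.20 kJ/mol
ΔG < 0, so the forward reaction is spontaneous (proceeds forward).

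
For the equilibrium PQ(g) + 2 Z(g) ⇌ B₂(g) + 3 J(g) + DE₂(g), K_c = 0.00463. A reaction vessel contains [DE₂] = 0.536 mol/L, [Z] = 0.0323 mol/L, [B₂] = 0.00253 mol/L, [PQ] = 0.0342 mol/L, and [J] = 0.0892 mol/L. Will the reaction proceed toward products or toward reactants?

Q_c = [B₂]·[J]³·[DE₂] / ([PQ]·[Z]²) = (0.00253)·(0.0892)³·(0.536) / ((0.0342)·(0.0323)²) = 0.0270
Q_c = 0.0270 > K_c = 0.00463, so the reverse reaction proceeds.

in the reverse direction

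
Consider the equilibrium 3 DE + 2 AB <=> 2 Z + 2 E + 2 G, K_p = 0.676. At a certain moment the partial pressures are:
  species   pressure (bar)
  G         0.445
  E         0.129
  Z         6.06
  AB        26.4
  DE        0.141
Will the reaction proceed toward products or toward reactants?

Q_p = P(Z)²·P(E)²·P(G)² / (P(DE)³·P(AB)²) = (6.06)²·(0.129)²·(0.445)² / ((0.141)³·(26.4)²) = 0.0619
Q_p = 0.0619 < K_p = 0.676, so the forward reaction proceeds.

toward products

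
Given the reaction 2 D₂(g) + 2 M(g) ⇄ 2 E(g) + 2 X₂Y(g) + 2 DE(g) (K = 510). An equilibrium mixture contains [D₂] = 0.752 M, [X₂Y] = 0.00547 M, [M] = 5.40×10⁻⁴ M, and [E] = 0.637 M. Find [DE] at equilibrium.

[DE] = 2.63 M

At equilibrium, K = [E]²·[X₂Y]²·[DE]² / ([D₂]²·[M]²) = 510.
(0.637)²·(0.00547)²·([DE])² / ((0.752)²·(5.40×10⁻⁴)²) = 510
[DE]² = 6.93 ⇒ [DE] = 2.63 M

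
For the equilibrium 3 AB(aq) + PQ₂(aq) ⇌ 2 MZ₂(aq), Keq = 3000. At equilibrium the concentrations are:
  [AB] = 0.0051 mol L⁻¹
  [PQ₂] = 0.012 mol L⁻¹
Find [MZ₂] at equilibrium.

At equilibrium, Keq = [MZ₂]² / ([AB]³·[PQ₂]) = 3000.
([MZ₂])² / ((0.0051)³·(0.012)) = 3000
[MZ₂]² = 4.78×10⁻⁶ ⇒ [MZ₂] = 0.0022 mol L⁻¹

[MZ₂] = 0.0022 mol L⁻¹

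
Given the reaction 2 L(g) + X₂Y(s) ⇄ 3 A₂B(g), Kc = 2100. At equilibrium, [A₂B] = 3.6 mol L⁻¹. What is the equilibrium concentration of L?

[L] = 0.15 mol L⁻¹

(X₂Y is a pure solid — omitted from Kc.)
At equilibrium, Kc = [A₂B]³ / [L]² = 2100.
(3.6)³ / ([L])² = 2100
[L]² = 0.0222 ⇒ [L] = 0.15 mol L⁻¹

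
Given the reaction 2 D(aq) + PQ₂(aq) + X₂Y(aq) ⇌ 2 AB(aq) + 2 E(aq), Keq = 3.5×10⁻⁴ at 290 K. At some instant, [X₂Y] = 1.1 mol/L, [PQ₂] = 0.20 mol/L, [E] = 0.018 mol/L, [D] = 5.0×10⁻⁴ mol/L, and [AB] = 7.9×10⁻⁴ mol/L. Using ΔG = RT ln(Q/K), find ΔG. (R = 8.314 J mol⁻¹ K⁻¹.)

Q = [AB]²·[E]² / ([D]²·[PQ₂]·[X₂Y]) = (7.9×10⁻⁴)²·(0.018)² / ((5.0×10⁻⁴)²·(0.20)·(1.1)) = 0.00368
ΔG = RT ln(Q/Keq) = (8.314 J mol⁻¹ K⁻¹)(290 K) × ln(0.00368/3.5×10⁻⁴)
   = (2.411 kJ/mol)(2.353) = 5.67 kJ/mol
ΔG > 0, so the forward reaction is non-spontaneous (proceeds in reverse).

ΔG = 5.67 kJ/mol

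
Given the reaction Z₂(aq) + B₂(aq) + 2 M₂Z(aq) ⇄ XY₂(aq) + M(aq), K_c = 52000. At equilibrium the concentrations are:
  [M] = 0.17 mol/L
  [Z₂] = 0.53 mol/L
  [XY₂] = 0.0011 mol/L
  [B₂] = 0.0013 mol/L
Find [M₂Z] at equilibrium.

At equilibrium, K_c = [XY₂]·[M] / ([Z₂]·[B₂]·[M₂Z]²) = 52000.
(0.0011)·(0.17) / ((0.53)·(0.0013)·([M₂Z])²) = 52000
[M₂Z]² = 5.22×10⁻⁶ ⇒ [M₂Z] = 0.0023 mol/L

[M₂Z] = 0.0023 mol/L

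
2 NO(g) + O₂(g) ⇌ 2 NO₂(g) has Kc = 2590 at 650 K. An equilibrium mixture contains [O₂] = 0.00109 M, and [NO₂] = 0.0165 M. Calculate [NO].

[NO] = 0.00982 M

At equilibrium, Kc = [NO₂]² / ([NO]²·[O₂]) = 2590.
(0.0165)² / (([NO])²·(0.00109)) = 2590
[NO]² = 9.64×10⁻⁵ ⇒ [NO] = 0.00982 M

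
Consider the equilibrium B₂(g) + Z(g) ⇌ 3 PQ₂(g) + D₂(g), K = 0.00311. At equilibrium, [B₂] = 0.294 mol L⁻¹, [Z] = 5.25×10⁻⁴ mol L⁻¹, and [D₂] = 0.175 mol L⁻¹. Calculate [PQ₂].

[PQ₂] = 0.0140 mol L⁻¹

At equilibrium, K = [PQ₂]³·[D₂] / ([B₂]·[Z]) = 0.00311.
([PQ₂])³·(0.175) / ((0.294)·(5.25×10⁻⁴)) = 0.00311
[PQ₂]³ = 2.74×10⁻⁶ ⇒ [PQ₂] = 0.0140 mol L⁻¹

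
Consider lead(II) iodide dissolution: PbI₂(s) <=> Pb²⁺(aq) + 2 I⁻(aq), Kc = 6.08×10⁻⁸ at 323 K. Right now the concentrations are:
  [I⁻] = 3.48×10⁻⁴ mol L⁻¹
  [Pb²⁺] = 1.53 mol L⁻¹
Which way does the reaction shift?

(PbI₂ is a pure solid — omitted from Qc.)
Qc = [Pb²⁺]·[I⁻]² = (1.53)·(3.48×10⁻⁴)² = 1.85×10⁻⁷
Qc = 1.85×10⁻⁷ > Kc = 6.08×10⁻⁸, so the reverse reaction proceeds.

to the left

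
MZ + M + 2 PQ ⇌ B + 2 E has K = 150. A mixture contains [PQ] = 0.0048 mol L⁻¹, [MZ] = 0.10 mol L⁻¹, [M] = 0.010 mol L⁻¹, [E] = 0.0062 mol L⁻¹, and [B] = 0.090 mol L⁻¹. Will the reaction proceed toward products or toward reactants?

Q = [B]·[E]² / ([MZ]·[M]·[PQ]²) = (0.090)·(0.0062)² / ((0.10)·(0.010)·(0.0048)²) = 150
Q = 150 = K, so the system is already at equilibrium.

no net change (already at equilibrium)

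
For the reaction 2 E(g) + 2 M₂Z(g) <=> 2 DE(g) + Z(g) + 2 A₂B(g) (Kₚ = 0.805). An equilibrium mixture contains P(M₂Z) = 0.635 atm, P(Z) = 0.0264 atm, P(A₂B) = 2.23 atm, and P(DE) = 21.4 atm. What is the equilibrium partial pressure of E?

At equilibrium, Kₚ = P(DE)²·P(Z)·P(A₂B)² / (P(E)²·P(M₂Z)²) = 0.805.
(21.4)²·(0.0264)·(2.23)² / ((P(E))²·(0.635)²) = 0.805
P(E)² = 185 ⇒ P(E) = 13.6 atm

P(E) = 13.6 atm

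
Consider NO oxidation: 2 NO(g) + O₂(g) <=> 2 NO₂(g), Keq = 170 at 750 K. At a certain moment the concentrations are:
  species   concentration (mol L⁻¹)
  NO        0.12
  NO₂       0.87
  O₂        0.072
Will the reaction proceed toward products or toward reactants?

Q = [NO₂]² / ([NO]²·[O₂]) = (0.87)² / ((0.12)²·(0.072)) = 730
Q = 730 > Keq = 170, so the reverse reaction proceeds.

to the left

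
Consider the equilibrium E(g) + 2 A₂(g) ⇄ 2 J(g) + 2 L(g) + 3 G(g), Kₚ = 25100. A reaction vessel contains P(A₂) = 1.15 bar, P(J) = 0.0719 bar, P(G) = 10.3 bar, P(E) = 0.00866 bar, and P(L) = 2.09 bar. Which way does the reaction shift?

Qₚ = P(J)²·P(L)²·P(G)³ / (P(E)·P(A₂)²) = (0.0719)²·(2.09)²·(10.3)³ / ((0.00866)·(1.15)²) = 2150
Qₚ = 2150 < Kₚ = 25100, so the forward reaction proceeds.

to the right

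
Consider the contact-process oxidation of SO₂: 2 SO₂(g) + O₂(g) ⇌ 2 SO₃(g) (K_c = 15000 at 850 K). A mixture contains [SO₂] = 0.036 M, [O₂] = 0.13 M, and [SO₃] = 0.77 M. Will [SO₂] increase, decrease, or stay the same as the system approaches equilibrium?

Q_c = [SO₃]² / ([SO₂]²·[O₂]) = (0.77)² / ((0.036)²·(0.13)) = 3500
Q_c = 3500 < K_c = 15000: net forward reaction.
SO₂ is a reactant, so it decreases.

decrease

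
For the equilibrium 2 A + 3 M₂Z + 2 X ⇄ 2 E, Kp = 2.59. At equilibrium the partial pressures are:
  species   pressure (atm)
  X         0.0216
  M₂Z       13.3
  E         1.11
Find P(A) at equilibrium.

P(A) = 0.658 atm

At equilibrium, Kp = P(E)² / (P(A)²·P(M₂Z)³·P(X)²) = 2.59.
(1.11)² / ((P(A))²·(13.3)³·(0.0216)²) = 2.59
P(A)² = 0.433 ⇒ P(A) = 0.658 atm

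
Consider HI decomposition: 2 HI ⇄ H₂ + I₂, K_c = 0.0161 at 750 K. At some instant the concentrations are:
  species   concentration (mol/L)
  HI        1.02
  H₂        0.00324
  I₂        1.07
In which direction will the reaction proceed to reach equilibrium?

Q_c = [H₂]·[I₂] / [HI]² = (0.00324)·(1.07) / (1.02)² = 0.00333
Q_c = 0.00333 < K_c = 0.0161, so the forward reaction proceeds.

to the right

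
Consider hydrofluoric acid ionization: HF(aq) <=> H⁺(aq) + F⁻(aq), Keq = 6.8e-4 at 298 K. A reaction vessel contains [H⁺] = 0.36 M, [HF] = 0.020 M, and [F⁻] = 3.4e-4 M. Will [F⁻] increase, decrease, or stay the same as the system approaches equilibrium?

Q = [H⁺]·[F⁻] / [HF] = (0.36)·(3.4e-4) / (0.020) = 0.0061
Q = 0.0061 > Keq = 6.8e-4: net reverse reaction.
F⁻ is a product, so it decreases.

decrease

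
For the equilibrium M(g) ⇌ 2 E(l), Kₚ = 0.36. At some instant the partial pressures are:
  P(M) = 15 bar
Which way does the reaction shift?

toward products

(E is a pure liquid — omitted from Qₚ.)
Qₚ = 1 / P(M) = 1 / (15) = 0.067
Qₚ = 0.067 < Kₚ = 0.36, so the forward reaction proceeds.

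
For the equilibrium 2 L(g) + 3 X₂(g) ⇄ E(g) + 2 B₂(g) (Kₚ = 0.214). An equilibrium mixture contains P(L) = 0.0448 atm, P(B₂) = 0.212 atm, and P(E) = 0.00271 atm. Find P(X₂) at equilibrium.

P(X₂) = 0.657 atm

At equilibrium, Kₚ = P(E)·P(B₂)² / (P(L)²·P(X₂)³) = 0.214.
(0.00271)·(0.212)² / ((0.0448)²·(P(X₂))³) = 0.214
P(X₂)³ = 0.284 ⇒ P(X₂) = 0.657 atm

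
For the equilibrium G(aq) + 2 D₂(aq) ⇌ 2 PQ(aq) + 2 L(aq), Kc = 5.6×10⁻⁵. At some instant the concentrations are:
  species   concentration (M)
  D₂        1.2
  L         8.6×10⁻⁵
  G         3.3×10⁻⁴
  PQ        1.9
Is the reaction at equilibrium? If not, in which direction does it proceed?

no net change (already at equilibrium)

Qc = [PQ]²·[L]² / ([G]·[D₂]²) = (1.9)²·(8.6×10⁻⁵)² / ((3.3×10⁻⁴)·(1.2)²) = 5.6×10⁻⁵
Qc = 5.6×10⁻⁵ = Kc, so the system is already at equilibrium.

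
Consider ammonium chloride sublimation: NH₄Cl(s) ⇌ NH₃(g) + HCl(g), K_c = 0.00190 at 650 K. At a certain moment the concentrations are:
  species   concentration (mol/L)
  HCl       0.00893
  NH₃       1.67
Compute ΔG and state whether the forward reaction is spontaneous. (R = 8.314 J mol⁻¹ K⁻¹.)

ΔG = 11.1 kJ/mol; the forward reaction is non-spontaneous

(NH₄Cl is a pure solid — omitted from Q_c.)
Q_c = [NH₃]·[HCl] = (1.67)·(0.00893) = 0.0149
ΔG = RT ln(Q_c/K_c) = (8.314 J mol⁻¹ K⁻¹)(650 K) × ln(0.0149/0.00190)
   = (5.404 kJ/mol)(2.060) = 11.1 kJ/mol
ΔG > 0, so the forward reaction is non-spontaneous (proceeds in reverse).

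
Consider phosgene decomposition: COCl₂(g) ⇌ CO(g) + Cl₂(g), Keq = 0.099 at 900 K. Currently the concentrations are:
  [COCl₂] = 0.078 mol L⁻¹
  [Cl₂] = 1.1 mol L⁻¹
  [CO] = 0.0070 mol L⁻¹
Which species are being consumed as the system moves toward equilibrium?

Q = [CO]·[Cl₂] / [COCl₂] = (0.0070)·(1.1) / (0.078) = 0.099
Q = 0.099 = Keq; the system is at equilibrium.

none (at equilibrium)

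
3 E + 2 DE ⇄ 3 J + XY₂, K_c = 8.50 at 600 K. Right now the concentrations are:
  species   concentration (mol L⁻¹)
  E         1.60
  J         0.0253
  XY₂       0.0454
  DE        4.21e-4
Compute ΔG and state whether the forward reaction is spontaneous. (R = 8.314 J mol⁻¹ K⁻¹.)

Q_c = [J]³·[XY₂] / ([E]³·[DE]²) = (0.0253)³·(0.0454) / ((1.60)³·(4.21e-4)²) = 1.01
ΔG = RT ln(Q_c/K_c) = (8.314 J mol⁻¹ K⁻¹)(600 K) × ln(1.01/8.50)
   = (4.988 kJ/mol)(-2.130) = -10.6 kJ/mol
ΔG < 0, so the forward reaction is spontaneous (proceeds forward).

ΔG = -10.6 kJ/mol; the forward reaction is spontaneous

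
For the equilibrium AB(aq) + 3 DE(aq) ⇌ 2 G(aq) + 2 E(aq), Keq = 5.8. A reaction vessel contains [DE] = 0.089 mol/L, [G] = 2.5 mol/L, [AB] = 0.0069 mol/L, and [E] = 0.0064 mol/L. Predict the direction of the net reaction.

to the left

Q = [G]²·[E]² / ([AB]·[DE]³) = (2.5)²·(0.0064)² / ((0.0069)·(0.089)³) = 53
Q = 53 > Keq = 5.8, so the reverse reaction proceeds.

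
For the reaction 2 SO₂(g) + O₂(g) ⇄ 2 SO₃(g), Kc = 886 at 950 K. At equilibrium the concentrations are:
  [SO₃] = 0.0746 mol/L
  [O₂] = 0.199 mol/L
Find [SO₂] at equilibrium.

At equilibrium, Kc = [SO₃]² / ([SO₂]²·[O₂]) = 886.
(0.0746)² / (([SO₂])²·(0.199)) = 886
[SO₂]² = 3.16e-5 ⇒ [SO₂] = 0.00562 mol/L

[SO₂] = 0.00562 mol/L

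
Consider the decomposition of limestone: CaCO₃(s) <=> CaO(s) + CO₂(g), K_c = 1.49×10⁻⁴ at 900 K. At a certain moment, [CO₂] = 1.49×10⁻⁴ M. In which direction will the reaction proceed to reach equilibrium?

neither direction; the system is at equilibrium

(CaCO₃, CaO are pure solids — omitted from Q_c.)
Q_c = [CO₂] = 1.49×10⁻⁴
Q_c = 1.49×10⁻⁴ = K_c, so the system is already at equilibrium.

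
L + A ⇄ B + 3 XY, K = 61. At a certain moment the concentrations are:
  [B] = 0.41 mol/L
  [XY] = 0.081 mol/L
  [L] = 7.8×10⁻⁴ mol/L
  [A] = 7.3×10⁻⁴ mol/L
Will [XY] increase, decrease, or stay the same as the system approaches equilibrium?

decrease

Q = [B]·[XY]³ / ([L]·[A]) = (0.41)·(0.081)³ / ((7.8×10⁻⁴)·(7.3×10⁻⁴)) = 380
Q = 380 > K = 61: net reverse reaction.
XY is a product, so it decreases.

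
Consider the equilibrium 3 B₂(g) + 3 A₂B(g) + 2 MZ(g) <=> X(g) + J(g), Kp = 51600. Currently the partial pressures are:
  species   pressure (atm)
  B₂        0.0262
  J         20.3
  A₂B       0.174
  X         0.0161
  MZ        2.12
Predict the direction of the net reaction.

Qp = P(X)·P(J) / (P(B₂)³·P(A₂B)³·P(MZ)²) = (0.0161)·(20.3) / ((0.0262)³·(0.174)³·(2.12)²) = 7.68×10⁵
Qp = 7.68×10⁵ > Kp = 51600, so the reverse reaction proceeds.

toward reactants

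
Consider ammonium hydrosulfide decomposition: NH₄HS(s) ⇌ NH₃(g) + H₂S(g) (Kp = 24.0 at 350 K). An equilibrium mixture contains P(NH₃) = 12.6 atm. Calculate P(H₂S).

P(H₂S) = 1.90 atm

(NH₄HS is a pure solid — omitted from Kp.)
At equilibrium, Kp = P(NH₃)·P(H₂S) = 24.0.
(12.6)·(P(H₂S)) = 24.0
P(H₂S) = 1.90 atm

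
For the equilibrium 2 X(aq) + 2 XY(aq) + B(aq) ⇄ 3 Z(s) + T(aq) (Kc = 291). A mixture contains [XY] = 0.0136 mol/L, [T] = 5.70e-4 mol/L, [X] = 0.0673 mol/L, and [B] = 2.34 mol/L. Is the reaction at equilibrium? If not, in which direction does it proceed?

(Z is a pure solid — omitted from Qc.)
Qc = [T] / ([X]²·[XY]²·[B]) = (5.70e-4) / ((0.0673)²·(0.0136)²·(2.34)) = 291
Qc = 291 = Kc, so the system is already at equilibrium.

neither direction; the system is at equilibrium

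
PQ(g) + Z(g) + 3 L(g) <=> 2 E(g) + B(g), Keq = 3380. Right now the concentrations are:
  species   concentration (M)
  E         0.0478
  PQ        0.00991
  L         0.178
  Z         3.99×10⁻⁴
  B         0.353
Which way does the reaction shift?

reverse (toward reactants)

Q = [E]²·[B] / ([PQ]·[Z]·[L]³) = (0.0478)²·(0.353) / ((0.00991)·(3.99×10⁻⁴)·(0.178)³) = 36200
Q = 36200 > Keq = 3380, so the reverse reaction proceeds.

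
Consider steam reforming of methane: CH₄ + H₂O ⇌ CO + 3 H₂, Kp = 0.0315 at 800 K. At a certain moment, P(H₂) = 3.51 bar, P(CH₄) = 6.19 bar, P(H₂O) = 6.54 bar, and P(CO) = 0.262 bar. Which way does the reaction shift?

to the left

Qp = P(CO)·P(H₂)³ / (P(CH₄)·P(H₂O)) = (0.262)·(3.51)³ / ((6.19)·(6.54)) = 0.280
Qp = 0.280 > Kp = 0.0315, so the reverse reaction proceeds.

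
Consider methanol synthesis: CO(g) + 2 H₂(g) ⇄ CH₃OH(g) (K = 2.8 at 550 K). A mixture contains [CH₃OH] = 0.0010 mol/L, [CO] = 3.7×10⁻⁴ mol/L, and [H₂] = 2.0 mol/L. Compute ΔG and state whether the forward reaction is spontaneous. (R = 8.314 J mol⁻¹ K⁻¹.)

Q = [CH₃OH] / ([CO]·[H₂]²) = (0.0010) / ((3.7×10⁻⁴)·(2.0)²) = 0.676
ΔG = RT ln(Q/K) = (8.314 J mol⁻¹ K⁻¹)(550 K) × ln(0.676/2.8)
   = (4.573 kJ/mol)(-1.421) = -6.50 kJ/mol
ΔG < 0, so the forward reaction is spontaneous (proceeds forward).

ΔG = -6.50 kJ/mol; the forward reaction is spontaneous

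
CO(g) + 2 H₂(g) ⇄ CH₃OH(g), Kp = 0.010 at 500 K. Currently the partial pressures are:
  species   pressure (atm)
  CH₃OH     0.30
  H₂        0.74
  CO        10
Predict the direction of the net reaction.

to the left

Qp = P(CH₃OH) / (P(CO)·P(H₂)²) = (0.30) / ((10)·(0.74)²) = 0.055
Qp = 0.055 > Kp = 0.010, so the reverse reaction proceeds.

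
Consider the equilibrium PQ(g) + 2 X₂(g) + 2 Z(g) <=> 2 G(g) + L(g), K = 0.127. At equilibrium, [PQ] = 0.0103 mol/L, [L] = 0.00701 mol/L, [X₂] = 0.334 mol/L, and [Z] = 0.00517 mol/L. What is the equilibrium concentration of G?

At equilibrium, K = [G]²·[L] / ([PQ]·[X₂]²·[Z]²) = 0.127.
([G])²·(0.00701) / ((0.0103)·(0.334)²·(0.00517)²) = 0.127
[G]² = 5.56×10⁻⁷ ⇒ [G] = 7.46×10⁻⁴ mol/L

[G] = 7.46×10⁻⁴ mol/L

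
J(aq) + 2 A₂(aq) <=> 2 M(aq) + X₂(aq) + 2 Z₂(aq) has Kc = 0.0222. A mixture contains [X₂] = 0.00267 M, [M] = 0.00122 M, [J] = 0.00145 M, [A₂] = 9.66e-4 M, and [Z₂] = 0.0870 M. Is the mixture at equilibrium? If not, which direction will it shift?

yes, at equilibrium

Qc = [M]²·[X₂]·[Z₂]² / ([J]·[A₂]²) = (0.00122)²·(0.00267)·(0.0870)² / ((0.00145)·(9.66e-4)²) = 0.0222
Qc = 0.0222 = Kc; the system is at equilibrium.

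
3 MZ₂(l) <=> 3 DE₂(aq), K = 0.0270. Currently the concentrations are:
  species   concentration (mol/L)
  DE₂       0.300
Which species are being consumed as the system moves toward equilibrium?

(MZ₂ is a pure liquid — omitted from Q.)
Q = [DE₂]³ = (0.300)³ = 0.0270
Q = 0.0270 = K; the system is at equilibrium.

none (at equilibrium)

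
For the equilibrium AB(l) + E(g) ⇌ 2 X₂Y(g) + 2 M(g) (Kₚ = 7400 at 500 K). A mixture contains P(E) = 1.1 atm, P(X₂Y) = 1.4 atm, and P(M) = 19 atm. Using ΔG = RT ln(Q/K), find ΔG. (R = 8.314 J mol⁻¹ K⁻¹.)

(AB is a pure liquid — omitted from Qₚ.)
Qₚ = P(X₂Y)²·P(M)² / P(E) = (1.4)²·(19)² / (1.1) = 643
ΔG = RT ln(Qₚ/Kₚ) = (8.314 J mol⁻¹ K⁻¹)(500 K) × ln(643/7400)
   = (4.157 kJ/mol)(-2.443) = -10.2 kJ/mol
ΔG < 0, so the forward reaction is spontaneous (proceeds forward).

ΔG = -10.2 kJ/mol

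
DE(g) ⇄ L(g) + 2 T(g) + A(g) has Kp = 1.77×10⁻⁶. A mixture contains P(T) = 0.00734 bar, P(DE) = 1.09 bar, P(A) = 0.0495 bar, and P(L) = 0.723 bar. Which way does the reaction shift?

Qp = P(L)·P(T)²·P(A) / P(DE) = (0.723)·(0.00734)²·(0.0495) / (1.09) = 1.77×10⁻⁶
Qp = 1.77×10⁻⁶ = Kp, so the system is already at equilibrium.

at equilibrium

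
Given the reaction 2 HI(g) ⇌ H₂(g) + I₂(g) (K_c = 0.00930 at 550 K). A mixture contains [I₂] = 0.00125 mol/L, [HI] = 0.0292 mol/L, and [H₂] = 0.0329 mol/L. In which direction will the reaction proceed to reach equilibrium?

Q_c = [H₂]·[I₂] / [HI]² = (0.0329)·(0.00125) / (0.0292)² = 0.0482
Q_c = 0.0482 > K_c = 0.00930, so the reverse reaction proceeds.

to the left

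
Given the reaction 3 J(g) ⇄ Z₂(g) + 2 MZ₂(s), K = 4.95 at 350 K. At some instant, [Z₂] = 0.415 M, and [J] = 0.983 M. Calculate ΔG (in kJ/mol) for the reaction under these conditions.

ΔG = -7.06 kJ/mol

(MZ₂ is a pure solid — omitted from Q.)
Q = [Z₂] / [J]³ = (0.415) / (0.983)³ = 0.437
ΔG = RT ln(Q/K) = (8.314 J mol⁻¹ K⁻¹)(350 K) × ln(0.437/4.95)
   = (2.910 kJ/mol)(-2.427) = -7.06 kJ/mol
ΔG < 0, so the forward reaction is spontaneous (proceeds forward).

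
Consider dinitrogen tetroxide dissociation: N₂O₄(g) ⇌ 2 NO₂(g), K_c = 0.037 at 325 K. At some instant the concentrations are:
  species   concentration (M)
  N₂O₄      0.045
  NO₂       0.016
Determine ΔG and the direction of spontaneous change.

Q_c = [NO₂]² / [N₂O₄] = (0.016)² / (0.045) = 0.00569
ΔG = RT ln(Q_c/K_c) = (8.314 J mol⁻¹ K⁻¹)(325 K) × ln(0.00569/0.037)
   = (2.702 kJ/mol)(-1.872) = -5.06 kJ/mol
ΔG < 0, so the forward reaction is spontaneous (proceeds forward).

ΔG = -5.06 kJ/mol; the forward reaction is spontaneous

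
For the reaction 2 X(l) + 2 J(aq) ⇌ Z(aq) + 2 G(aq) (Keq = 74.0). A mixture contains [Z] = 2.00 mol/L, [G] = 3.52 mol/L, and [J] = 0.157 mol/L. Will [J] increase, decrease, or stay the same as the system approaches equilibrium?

increase

(X is a pure liquid — omitted from Q.)
Q = [Z]·[G]² / [J]² = (2.00)·(3.52)² / (0.157)² = 1010
Q = 1010 > Keq = 74.0: net reverse reaction.
J is a reactant, so it increases.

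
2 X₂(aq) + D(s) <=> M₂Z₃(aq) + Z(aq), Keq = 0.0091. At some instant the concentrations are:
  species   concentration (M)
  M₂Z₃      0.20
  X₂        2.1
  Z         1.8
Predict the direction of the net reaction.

(D is a pure solid — omitted from Q.)
Q = [M₂Z₃]·[Z] / [X₂]² = (0.20)·(1.8) / (2.1)² = 0.082
Q = 0.082 > Keq = 0.0091, so the reverse reaction proceeds.

to the left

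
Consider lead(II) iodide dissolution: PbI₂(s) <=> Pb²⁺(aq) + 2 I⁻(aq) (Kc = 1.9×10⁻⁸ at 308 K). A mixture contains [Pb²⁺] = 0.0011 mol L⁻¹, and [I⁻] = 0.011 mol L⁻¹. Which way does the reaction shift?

(PbI₂ is a pure solid — omitted from Qc.)
Qc = [Pb²⁺]·[I⁻]² = (0.0011)·(0.011)² = 1.3×10⁻⁷
Qc = 1.3×10⁻⁷ > Kc = 1.9×10⁻⁸, so the reverse reaction proceeds.

reverse (toward reactants)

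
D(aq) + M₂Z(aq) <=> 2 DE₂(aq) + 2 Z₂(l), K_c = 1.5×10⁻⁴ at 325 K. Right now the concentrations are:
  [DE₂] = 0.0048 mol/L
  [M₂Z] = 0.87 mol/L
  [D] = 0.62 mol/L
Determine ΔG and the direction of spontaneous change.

ΔG = -3.39 kJ/mol; the forward reaction is spontaneous

(Z₂ is a pure liquid — omitted from Q_c.)
Q_c = [DE₂]² / ([D]·[M₂Z]) = (0.0048)² / ((0.62)·(0.87)) = 4.27×10⁻⁵
ΔG = RT ln(Q_c/K_c) = (8.314 J mol⁻¹ K⁻¹)(325 K) × ln(4.27×10⁻⁵/1.5×10⁻⁴)
   = (2.702 kJ/mol)(-1.256) = -3.39 kJ/mol
ΔG < 0, so the forward reaction is spontaneous (proceeds forward).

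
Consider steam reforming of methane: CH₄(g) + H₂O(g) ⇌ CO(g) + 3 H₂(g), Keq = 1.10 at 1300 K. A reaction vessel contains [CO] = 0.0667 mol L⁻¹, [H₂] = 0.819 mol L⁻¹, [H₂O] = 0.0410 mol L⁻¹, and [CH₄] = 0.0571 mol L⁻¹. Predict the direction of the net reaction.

toward reactants

Q = [CO]·[H₂]³ / ([CH₄]·[H₂O]) = (0.0667)·(0.819)³ / ((0.0571)·(0.0410)) = 15.7
Q = 15.7 > Keq = 1.10, so the reverse reaction proceeds.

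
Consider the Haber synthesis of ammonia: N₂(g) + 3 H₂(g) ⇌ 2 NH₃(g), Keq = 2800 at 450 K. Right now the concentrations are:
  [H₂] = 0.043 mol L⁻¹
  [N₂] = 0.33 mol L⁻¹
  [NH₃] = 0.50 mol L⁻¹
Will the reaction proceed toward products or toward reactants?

Q = [NH₃]² / ([N₂]·[H₂]³) = (0.50)² / ((0.33)·(0.043)³) = 9500
Q = 9500 > Keq = 2800, so the reverse reaction proceeds.

reverse (toward reactants)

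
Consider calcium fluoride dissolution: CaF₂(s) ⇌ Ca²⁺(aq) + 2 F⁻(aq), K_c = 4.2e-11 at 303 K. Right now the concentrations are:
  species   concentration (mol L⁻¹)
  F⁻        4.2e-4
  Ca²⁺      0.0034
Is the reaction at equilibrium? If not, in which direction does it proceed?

(CaF₂ is a pure solid — omitted from Q_c.)
Q_c = [Ca²⁺]·[F⁻]² = (0.0034)·(4.2e-4)² = 6.0e-10
Q_c = 6.0e-10 > K_c = 4.2e-11, so the reverse reaction proceeds.

toward reactants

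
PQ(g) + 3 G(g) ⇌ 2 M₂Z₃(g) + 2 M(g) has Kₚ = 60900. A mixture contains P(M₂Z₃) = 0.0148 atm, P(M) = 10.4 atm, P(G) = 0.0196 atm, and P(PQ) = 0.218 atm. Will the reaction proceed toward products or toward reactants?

Qₚ = P(M₂Z₃)²·P(M)² / (P(PQ)·P(G)³) = (0.0148)²·(10.4)² / ((0.218)·(0.0196)³) = 14400
Qₚ = 14400 < Kₚ = 60900, so the forward reaction proceeds.

in the forward direction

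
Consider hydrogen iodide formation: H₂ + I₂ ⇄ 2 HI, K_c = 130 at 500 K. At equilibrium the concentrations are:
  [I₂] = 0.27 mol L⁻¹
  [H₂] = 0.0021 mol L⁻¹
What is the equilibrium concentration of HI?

At equilibrium, K_c = [HI]² / ([H₂]·[I₂]) = 130.
([HI])² / ((0.0021)·(0.27)) = 130
[HI]² = 0.0737 ⇒ [HI] = 0.27 mol L⁻¹

[HI] = 0.27 mol L⁻¹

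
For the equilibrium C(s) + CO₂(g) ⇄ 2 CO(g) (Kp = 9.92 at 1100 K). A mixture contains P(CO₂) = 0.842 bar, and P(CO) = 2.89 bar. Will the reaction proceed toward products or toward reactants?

at equilibrium

(C is a pure solid — omitted from Qp.)
Qp = P(CO)² / P(CO₂) = (2.89)² / (0.842) = 9.92
Qp = 9.92 = Kp, so the system is already at equilibrium.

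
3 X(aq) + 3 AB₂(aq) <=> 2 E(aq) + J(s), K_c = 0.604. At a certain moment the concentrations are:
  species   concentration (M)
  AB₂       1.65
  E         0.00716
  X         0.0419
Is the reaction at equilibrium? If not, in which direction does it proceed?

toward products

(J is a pure solid — omitted from Q_c.)
Q_c = [E]² / ([X]³·[AB₂]³) = (0.00716)² / ((0.0419)³·(1.65)³) = 0.155
Q_c = 0.155 < K_c = 0.604, so the forward reaction proceeds.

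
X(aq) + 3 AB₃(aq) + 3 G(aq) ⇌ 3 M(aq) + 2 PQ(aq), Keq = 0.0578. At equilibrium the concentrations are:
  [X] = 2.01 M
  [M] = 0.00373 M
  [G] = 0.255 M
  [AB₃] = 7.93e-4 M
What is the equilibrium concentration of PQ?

At equilibrium, Keq = [M]³·[PQ]² / ([X]·[AB₃]³·[G]³) = 0.0578.
(0.00373)³·([PQ])² / ((2.01)·(7.93e-4)³·(0.255)³) = 0.0578
[PQ]² = 1.85e-5 ⇒ [PQ] = 0.00430 M

[PQ] = 0.00430 M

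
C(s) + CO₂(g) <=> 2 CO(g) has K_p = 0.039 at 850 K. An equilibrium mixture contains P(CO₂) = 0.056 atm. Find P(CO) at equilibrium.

P(CO) = 0.047 atm

(C is a pure solid — omitted from K_p.)
At equilibrium, K_p = P(CO)² / P(CO₂) = 0.039.
(P(CO))² / (0.056) = 0.039
P(CO)² = 0.00218 ⇒ P(CO) = 0.047 atm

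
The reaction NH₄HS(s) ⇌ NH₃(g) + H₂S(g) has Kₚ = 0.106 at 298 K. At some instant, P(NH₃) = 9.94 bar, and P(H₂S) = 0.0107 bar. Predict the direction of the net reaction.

(NH₄HS is a pure solid — omitted from Qₚ.)
Qₚ = P(NH₃)·P(H₂S) = (9.94)·(0.0107) = 0.106
Qₚ = 0.106 = Kₚ, so the system is already at equilibrium.

neither direction; the system is at equilibrium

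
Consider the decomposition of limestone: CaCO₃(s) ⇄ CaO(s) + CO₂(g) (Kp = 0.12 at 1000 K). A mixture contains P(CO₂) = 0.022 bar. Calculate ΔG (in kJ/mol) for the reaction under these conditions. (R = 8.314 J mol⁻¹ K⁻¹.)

ΔG = -14.1 kJ/mol

(CaCO₃, CaO are pure solids — omitted from Qp.)
Qp = P(CO₂) = 0.0220
ΔG = RT ln(Qp/Kp) = (8.314 J mol⁻¹ K⁻¹)(1000 K) × ln(0.0220/0.12)
   = (8.314 kJ/mol)(-1.696) = -14.1 kJ/mol
ΔG < 0, so the forward reaction is spontaneous (proceeds forward).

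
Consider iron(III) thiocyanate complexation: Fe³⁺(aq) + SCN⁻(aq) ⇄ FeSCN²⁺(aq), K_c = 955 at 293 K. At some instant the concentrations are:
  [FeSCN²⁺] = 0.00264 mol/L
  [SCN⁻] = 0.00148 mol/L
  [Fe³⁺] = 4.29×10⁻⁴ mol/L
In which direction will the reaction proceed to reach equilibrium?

Q_c = [FeSCN²⁺] / ([Fe³⁺]·[SCN⁻]) = (0.00264) / ((4.29×10⁻⁴)·(0.00148)) = 4160
Q_c = 4160 > K_c = 955, so the reverse reaction proceeds.

toward reactants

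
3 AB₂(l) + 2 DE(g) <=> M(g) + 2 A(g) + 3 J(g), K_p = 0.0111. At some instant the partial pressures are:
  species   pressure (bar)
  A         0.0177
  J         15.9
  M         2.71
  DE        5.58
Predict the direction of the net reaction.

reverse (toward reactants)

(AB₂ is a pure liquid — omitted from Q_p.)
Q_p = P(M)·P(A)²·P(J)³ / P(DE)² = (2.71)·(0.0177)²·(15.9)³ / (5.58)² = 0.110
Q_p = 0.110 > K_p = 0.0111, so the reverse reaction proceeds.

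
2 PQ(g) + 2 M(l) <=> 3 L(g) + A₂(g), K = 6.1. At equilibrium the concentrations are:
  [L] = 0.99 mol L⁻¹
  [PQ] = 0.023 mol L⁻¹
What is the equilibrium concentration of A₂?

(M is a pure liquid — omitted from K.)
At equilibrium, K = [L]³·[A₂] / [PQ]² = 6.1.
(0.99)³·([A₂]) / (0.023)² = 6.1
[A₂] = 0.00333 = 0.0033 mol L⁻¹

[A₂] = 0.0033 mol L⁻¹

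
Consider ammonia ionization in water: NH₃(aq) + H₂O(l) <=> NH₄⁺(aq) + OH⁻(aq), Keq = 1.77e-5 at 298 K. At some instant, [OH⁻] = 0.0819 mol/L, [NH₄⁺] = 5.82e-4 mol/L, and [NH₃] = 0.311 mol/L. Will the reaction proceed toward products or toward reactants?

toward reactants

(H₂O is a pure liquid — omitted from Q.)
Q = [NH₄⁺]·[OH⁻] / [NH₃] = (5.82e-4)·(0.0819) / (0.311) = 1.53e-4
Q = 1.53e-4 > Keq = 1.77e-5, so the reverse reaction proceeds.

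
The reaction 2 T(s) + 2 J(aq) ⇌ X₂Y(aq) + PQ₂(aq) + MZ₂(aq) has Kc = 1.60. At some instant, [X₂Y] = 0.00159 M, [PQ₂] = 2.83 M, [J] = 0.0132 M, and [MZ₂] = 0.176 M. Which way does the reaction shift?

(T is a pure solid — omitted from Qc.)
Qc = [X₂Y]·[PQ₂]·[MZ₂] / [J]² = (0.00159)·(2.83)·(0.176) / (0.0132)² = 4.55
Qc = 4.55 > Kc = 1.60, so the reverse reaction proceeds.

toward reactants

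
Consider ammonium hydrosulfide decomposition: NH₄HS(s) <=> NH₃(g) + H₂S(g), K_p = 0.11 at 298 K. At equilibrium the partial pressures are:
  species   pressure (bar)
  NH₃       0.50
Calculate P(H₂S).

P(H₂S) = 0.22 bar

(NH₄HS is a pure solid — omitted from K_p.)
At equilibrium, K_p = P(NH₃)·P(H₂S) = 0.11.
(0.50)·(P(H₂S)) = 0.11
P(H₂S) = 0.220 = 0.22 bar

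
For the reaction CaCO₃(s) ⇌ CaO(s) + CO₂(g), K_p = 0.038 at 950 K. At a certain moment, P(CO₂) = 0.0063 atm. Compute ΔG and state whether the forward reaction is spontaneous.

ΔG = -14.2 kJ/mol; the forward reaction is spontaneous

(CaCO₃, CaO are pure solids — omitted from Q_p.)
Q_p = P(CO₂) = 0.00630
ΔG = RT ln(Q_p/K_p) = (8.314 J mol⁻¹ K⁻¹)(950 K) × ln(0.00630/0.038)
   = (7.898 kJ/mol)(-1.797) = -14.2 kJ/mol
ΔG < 0, so the forward reaction is spontaneous (proceeds forward).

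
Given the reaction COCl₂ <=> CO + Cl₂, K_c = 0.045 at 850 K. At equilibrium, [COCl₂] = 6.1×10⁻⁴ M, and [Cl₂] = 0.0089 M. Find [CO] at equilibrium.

[CO] = 0.0031 M

At equilibrium, K_c = [CO]·[Cl₂] / [COCl₂] = 0.045.
([CO])·(0.0089) / (6.1×10⁻⁴) = 0.045
[CO] = 0.00308 = 0.0031 M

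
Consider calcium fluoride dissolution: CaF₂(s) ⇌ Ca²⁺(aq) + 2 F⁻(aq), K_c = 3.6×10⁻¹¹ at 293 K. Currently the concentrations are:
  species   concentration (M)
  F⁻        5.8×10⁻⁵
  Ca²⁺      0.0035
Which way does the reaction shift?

(CaF₂ is a pure solid — omitted from Q_c.)
Q_c = [Ca²⁺]·[F⁻]² = (0.0035)·(5.8×10⁻⁵)² = 1.2×10⁻¹¹
Q_c = 1.2×10⁻¹¹ < K_c = 3.6×10⁻¹¹, so the forward reaction proceeds.

toward products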